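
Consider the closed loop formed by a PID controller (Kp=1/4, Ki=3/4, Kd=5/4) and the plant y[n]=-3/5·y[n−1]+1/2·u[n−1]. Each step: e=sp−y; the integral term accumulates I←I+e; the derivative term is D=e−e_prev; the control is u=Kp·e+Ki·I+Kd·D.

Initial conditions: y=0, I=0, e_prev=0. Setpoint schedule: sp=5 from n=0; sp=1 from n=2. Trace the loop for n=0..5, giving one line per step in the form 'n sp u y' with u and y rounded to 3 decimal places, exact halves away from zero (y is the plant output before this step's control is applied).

0 5 11.250 0.000
1 5 -3.906 5.625
2 1 18.301 -5.328
3 1 -25.414 12.347
4 1 61.211 -20.115
5 1 -104.809 42.675

(exact arithmetic carried between steps; '≈' marks a value shown rounded to 6 d.p. or computed from one; I and e_prev carry over from the previous line; the table rounds u and y to 3 d.p., halves away from zero)
n=0: y=0, sp=5, e=sp−y=5; I=5, D=e−e_prev=5; u=1/4·5+3/4·5+5/4·5=11.25; next y=-3/5·0+1/2·11.25=5.625
n=1: y=5.625, sp=5, e=sp−y=-0.625; I=4.375, D=e−e_prev=-5.625; u=1/4·(-0.625)+3/4·4.375+5/4·(-5.625)=-3.90625; next y=-3/5·5.625+1/2·(-3.90625)=-5.328125
n=2: y=-5.328125, sp=1, e=sp−y=6.328125; I=10.703125, D=e−e_prev=6.953125; u=1/4·6.328125+3/4·10.703125+5/4·6.953125≈18.300781; next y=-3/5·(-5.328125)+1/2·18.300781≈12.347266
n=3: y≈12.347266, sp=1, e=sp−y≈-11.347266; I≈-0.644141, D=e−e_prev≈-17.675391; u=1/4·(-11.347266)+3/4·(-0.644141)+5/4·(-17.675391)≈-25.414160; next y=-3/5·12.347266+1/2·(-25.414160)≈-20.115439
n=4: y≈-20.115439, sp=1, e=sp−y≈21.115439; I≈20.471299, D=e−e_prev≈32.462705; u=1/4·21.115439+3/4·20.471299+5/4·32.462705≈61.210715; next y=-3/5·(-20.115439)+1/2·61.210715≈42.674621
n=5: y≈42.674621, sp=1, e=sp−y≈-41.674621; I≈-21.203323, D=e−e_prev≈-62.790061; u=1/4·(-41.674621)+3/4·(-21.203323)+5/4·(-62.790061)≈-104.808723; next y=-3/5·42.674621+1/2·(-104.808723)≈-78.009134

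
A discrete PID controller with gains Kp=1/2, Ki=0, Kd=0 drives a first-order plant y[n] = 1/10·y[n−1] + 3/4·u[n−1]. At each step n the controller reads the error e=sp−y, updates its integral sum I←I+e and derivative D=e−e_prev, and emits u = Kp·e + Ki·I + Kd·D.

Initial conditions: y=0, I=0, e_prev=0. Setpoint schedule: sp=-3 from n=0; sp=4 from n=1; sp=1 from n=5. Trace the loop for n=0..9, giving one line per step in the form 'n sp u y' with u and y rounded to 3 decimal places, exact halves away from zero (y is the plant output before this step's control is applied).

0 -3 -1.500 0.000
1 4 2.563 -1.125
2 4 1.095 1.809
3 4 1.499 1.002
4 4 1.388 1.224
5 1 -0.082 1.163
6 1 0.472 0.055
7 1 0.320 0.360
8 1 0.362 0.276
9 1 0.350 0.299

(exact arithmetic carried between steps; '≈' marks a value shown rounded to 6 d.p. or computed from one; I and e_prev carry over from the previous line; the table rounds u and y to 3 d.p., halves away from zero)
n=0: y=0, sp=-3, e=sp−y=-3; I=-3, D=e−e_prev=-3; u=1/2·(-3)+0·(-3)+0·(-3)=-1.5; next y=1/10·0+3/4·(-1.5)=-1.125
n=1: y=-1.125, sp=4, e=sp−y=5.125; I=2.125, D=e−e_prev=8.125; u=1/2·5.125+0·2.125+0·8.125=2.5625; next y=1/10·(-1.125)+3/4·2.5625=1.809375
n=2: y=1.809375, sp=4, e=sp−y=2.190625; I=4.315625, D=e−e_prev=-2.934375; u=1/2·2.190625+0·4.315625+0·(-2.934375)≈1.095313; next y=1/10·1.809375+3/4·1.095313≈1.002422
n=3: y≈1.002422, sp=4, e=sp−y≈2.997578; I≈7.313203, D=e−e_prev≈0.806953; u=1/2·2.997578+0·7.313203+0·0.806953≈1.498789; next y=1/10·1.002422+3/4·1.498789≈1.224334
n=4: y≈1.224334, sp=4, e=sp−y≈2.775666; I≈10.088869, D=e−e_prev≈-0.221912; u=1/2·2.775666+0·10.088869+0·(-0.221912)≈1.387833; next y=1/10·1.224334+3/4·1.387833≈1.163308
n=5: y≈1.163308, sp=1, e=sp−y≈-0.163308; I≈9.925561, D=e−e_prev≈-2.938974; u=1/2·(-0.163308)+0·9.925561+0·(-2.938974)≈-0.081654; next y=1/10·1.163308+3/4·(-0.081654)≈0.055090
n=6: y≈0.055090, sp=1, e=sp−y≈0.944910; I≈10.870471, D=e−e_prev≈1.108218; u=1/2·0.944910+0·10.870471+0·1.108218≈0.472455; next y=1/10·0.055090+3/4·0.472455≈0.359850
n=7: y≈0.359850, sp=1, e=sp−y≈0.640150; I≈11.510621, D=e−e_prev≈-0.304760; u=1/2·0.640150+0·11.510621+0·(-0.304760)≈0.320075; next y=1/10·0.359850+3/4·0.320075≈0.276041
n=8: y≈0.276041, sp=1, e=sp−y≈0.723959; I≈12.234579, D=e−e_prev≈0.083809; u=1/2·0.723959+0·12.234579+0·0.083809≈0.361979; next y=1/10·0.276041+3/4·0.361979≈0.299089
n=9: y≈0.299089, sp=1, e=sp−y≈0.700911; I≈12.935491, D=e−e_prev≈-0.023047; u=1/2·0.700911+0·12.935491+0·(-0.023047)≈0.350456; next y=1/10·0.299089+3/4·0.350456≈0.292751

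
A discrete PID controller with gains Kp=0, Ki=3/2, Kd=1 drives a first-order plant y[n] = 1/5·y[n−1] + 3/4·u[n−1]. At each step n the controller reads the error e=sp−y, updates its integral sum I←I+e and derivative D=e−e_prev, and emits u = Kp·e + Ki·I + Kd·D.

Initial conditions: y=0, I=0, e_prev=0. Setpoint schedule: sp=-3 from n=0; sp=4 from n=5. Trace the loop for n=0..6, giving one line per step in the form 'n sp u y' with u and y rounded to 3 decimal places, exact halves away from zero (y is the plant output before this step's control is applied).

0 -3 -7.500 0.000
1 -3 5.063 -5.625
2 -3 -17.367 2.672
3 -3 20.329 -12.491
4 -3 -43.696 12.749
5 4 82.848 -30.223
6 4 -131.575 56.092

(exact arithmetic carried between steps; '≈' marks a value shown rounded to 6 d.p. or computed from one; I and e_prev carry over from the previous line; the table rounds u and y to 3 d.p., halves away from zero)
n=0: y=0, sp=-3, e=sp−y=-3; I=-3, D=e−e_prev=-3; u=0·(-3)+3/2·(-3)+1·(-3)=-7.5; next y=1/5·0+3/4·(-7.5)=-5.625
n=1: y=-5.625, sp=-3, e=sp−y=2.625; I=-0.375, D=e−e_prev=5.625; u=0·2.625+3/2·(-0.375)+1·5.625=5.0625; next y=1/5·(-5.625)+3/4·5.0625=2.671875
n=2: y=2.671875, sp=-3, e=sp−y=-5.671875; I=-6.046875, D=e−e_prev=-8.296875; u=0·(-5.671875)+3/2·(-6.046875)+1·(-8.296875)≈-17.367188; next y=1/5·2.671875+3/4·(-17.367188)≈-12.491016
n=3: y≈-12.491016, sp=-3, e=sp−y≈9.491016; I≈3.444141, D=e−e_prev≈15.162891; u=0·9.491016+3/2·3.444141+1·15.162891≈20.329102; next y=1/5·(-12.491016)+3/4·20.329102≈12.748623
n=4: y≈12.748623, sp=-3, e=sp−y≈-15.748623; I≈-12.304482, D=e−e_prev≈-25.239639; u=0·(-15.748623)+3/2·(-12.304482)+1·(-25.239639)≈-43.696362; next y=1/5·12.748623+3/4·(-43.696362)≈-30.222547
n=5: y≈-30.222547, sp=4, e=sp−y≈34.222547; I≈21.918065, D=e−e_prev≈49.971170; u=0·34.222547+3/2·21.918065+1·49.971170≈82.848267; next y=1/5·(-30.222547)+3/4·82.848267≈56.091691
n=6: y≈56.091691, sp=4, e=sp−y≈-52.091691; I≈-30.173626, D=e−e_prev≈-86.314238; u=0·(-52.091691)+3/2·(-30.173626)+1·(-86.314238)≈-131.574678; next y=1/5·56.091691+3/4·(-131.574678)≈-87.462670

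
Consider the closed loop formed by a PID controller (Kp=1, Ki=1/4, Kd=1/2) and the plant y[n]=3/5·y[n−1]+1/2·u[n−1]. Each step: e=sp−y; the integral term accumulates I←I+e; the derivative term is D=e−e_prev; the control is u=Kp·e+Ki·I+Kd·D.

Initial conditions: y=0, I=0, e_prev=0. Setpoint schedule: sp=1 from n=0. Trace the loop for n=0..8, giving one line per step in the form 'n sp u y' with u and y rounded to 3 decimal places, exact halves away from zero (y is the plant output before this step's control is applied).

(exact arithmetic carried between steps; '≈' marks a value shown rounded to 6 d.p. or computed from one; I and e_prev carry over from the previous line; the table rounds u and y to 3 d.p., halves away from zero)
n=0: y=0, sp=1, e=sp−y=1; I=1, D=e−e_prev=1; u=1·1+1/4·1+1/2·1=1.75; next y=3/5·0+1/2·1.75=0.875
n=1: y=0.875, sp=1, e=sp−y=0.125; I=1.125, D=e−e_prev=-0.875; u=1·0.125+1/4·1.125+1/2·(-0.875)=-0.03125; next y=3/5·0.875+1/2·(-0.03125)=0.509375
n=2: y=0.509375, sp=1, e=sp−y=0.490625; I=1.615625, D=e−e_prev=0.365625; u=1·0.490625+1/4·1.615625+1/2·0.365625≈1.077344; next y=3/5·0.509375+1/2·1.077344≈0.844297
n=3: y≈0.844297, sp=1, e=sp−y≈0.155703; I≈1.771328, D=e−e_prev≈-0.334922; u=1·0.155703+1/4·1.771328+1/2·(-0.334922)≈0.431074; next y=3/5·0.844297+1/2·0.431074≈0.722115
n=4: y≈0.722115, sp=1, e=sp−y≈0.277885; I≈2.049213, D=e−e_prev≈0.122182; u=1·0.277885+1/4·2.049213+1/2·0.122182≈0.851279; next y=3/5·0.722115+1/2·0.851279≈0.858909
n=5: y≈0.858909, sp=1, e=sp−y≈0.141091; I≈2.190304, D=e−e_prev≈-0.136793; u=1·0.141091+1/4·2.190304+1/2·(-0.136793)≈0.620271; next y=3/5·0.858909+1/2·0.620271≈0.825481
n=6: y≈0.825481, sp=1, e=sp−y≈0.174519; I≈2.364824, D=e−e_prev≈0.033428; u=1·0.174519+1/4·2.364824+1/2·0.033428≈0.782439; next y=3/5·0.825481+1/2·0.782439≈0.886508
n=7: y≈0.886508, sp=1, e=sp−y≈0.113492; I≈2.478316, D=e−e_prev≈-0.061027; u=1·0.113492+1/4·2.478316+1/2·(-0.061027)≈0.702557; next y=3/5·0.886508+1/2·0.702557≈0.883183
n=8: y≈0.883183, sp=1, e=sp−y≈0.116817; I≈2.595132, D=e−e_prev≈0.003325; u=1·0.116817+1/4·2.595132+1/2·0.003325≈0.767262; next y=3/5·0.883183+1/2·0.767262≈0.913541

0 1 1.750 0.000
1 1 -0.031 0.875
2 1 1.077 0.509
3 1 0.431 0.844
4 1 0.851 0.722
5 1 0.620 0.859
6 1 0.782 0.825
7 1 0.703 0.887
8 1 0.767 0.883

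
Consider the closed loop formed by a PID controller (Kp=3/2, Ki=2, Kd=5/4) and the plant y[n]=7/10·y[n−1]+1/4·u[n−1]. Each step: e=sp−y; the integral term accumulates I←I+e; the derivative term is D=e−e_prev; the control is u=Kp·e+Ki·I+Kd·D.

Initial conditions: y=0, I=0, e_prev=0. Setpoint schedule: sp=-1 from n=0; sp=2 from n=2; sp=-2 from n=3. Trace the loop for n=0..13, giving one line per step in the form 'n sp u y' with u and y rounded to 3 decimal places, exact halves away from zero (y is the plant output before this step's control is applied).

(exact arithmetic carried between steps; '≈' marks a value shown rounded to 6 d.p. or computed from one; I and e_prev carry over from the previous line; the table rounds u and y to 3 d.p., halves away from zero)
n=0: y=0, sp=-1, e=sp−y=-1; I=-1, D=e−e_prev=-1; u=3/2·(-1)+2·(-1)+5/4·(-1)=-4.75; next y=7/10·0+1/4·(-4.75)=-1.1875
n=1: y=-1.1875, sp=-1, e=sp−y=0.1875; I=-0.8125, D=e−e_prev=1.1875; u=3/2·0.1875+2·(-0.8125)+5/4·1.1875=0.140625; next y=7/10·(-1.1875)+1/4·0.140625≈-0.796094
n=2: y≈-0.796094, sp=2, e=sp−y≈2.796094; I≈1.983594, D=e−e_prev≈2.608594; u=3/2·2.796094+2·1.983594+5/4·2.608594≈11.422070; next y=7/10·(-0.796094)+1/4·11.422070≈2.298252
n=3: y≈2.298252, sp=-2, e=sp−y≈-4.298252; I≈-2.314658, D=e−e_prev≈-7.094346; u=3/2·(-4.298252)+2·(-2.314658)+5/4·(-7.094346)≈-19.944626; next y=7/10·2.298252+1/4·(-19.944626)≈-3.377380
n=4: y≈-3.377380, sp=-2, e=sp−y≈1.377380; I≈-0.937278, D=e−e_prev≈5.675632; u=3/2·1.377380+2·(-0.937278)+5/4·5.675632≈7.286055; next y=7/10·(-3.377380)+1/4·7.286055≈-0.542652
n=5: y≈-0.542652, sp=-2, e=sp−y≈-1.457348; I≈-2.394625, D=e−e_prev≈-2.834728; u=3/2·(-1.457348)+2·(-2.394625)+5/4·(-2.834728)≈-10.518682; next y=7/10·(-0.542652)+1/4·(-10.518682)≈-3.009527
n=6: y≈-3.009527, sp=-2, e=sp−y≈1.009527; I≈-1.385098, D=e−e_prev≈2.466875; u=3/2·1.009527+2·(-1.385098)+5/4·2.466875≈1.827688; next y=7/10·(-3.009527)+1/4·1.827688≈-1.649747
n=7: y≈-1.649747, sp=-2, e=sp−y≈-0.350253; I≈-1.735351, D=e−e_prev≈-1.359780; u=3/2·(-0.350253)+2·(-1.735351)+5/4·(-1.359780)≈-5.695807; next y=7/10·(-1.649747)+1/4·(-5.695807)≈-2.578775
n=8: y≈-2.578775, sp=-2, e=sp−y≈0.578775; I≈-1.156576, D=e−e_prev≈0.929028; u=3/2·0.578775+2·(-1.156576)+5/4·0.929028≈-0.283707; next y=7/10·(-2.578775)+1/4·(-0.283707)≈-1.876069
n=9: y≈-1.876069, sp=-2, e=sp−y≈-0.123931; I≈-1.280508, D=e−e_prev≈-0.702706; u=3/2·(-0.123931)+2·(-1.280508)+5/4·(-0.702706)≈-3.625294; next y=7/10·(-1.876069)+1/4·(-3.625294)≈-2.219572
n=10: y≈-2.219572, sp=-2, e=sp−y≈0.219572; I≈-1.060936, D=e−e_prev≈0.343503; u=3/2·0.219572+2·(-1.060936)+5/4·0.343503≈-1.363136; next y=7/10·(-2.219572)+1/4·(-1.363136)≈-1.894484
n=11: y≈-1.894484, sp=-2, e=sp−y≈-0.105516; I≈-1.166452, D=e−e_prev≈-0.325088; u=3/2·(-0.105516)+2·(-1.166452)+5/4·(-0.325088)≈-2.897537; next y=7/10·(-1.894484)+1/4·(-2.897537)≈-2.050523
n=12: y≈-2.050523, sp=-2, e=sp−y≈0.050523; I≈-1.115929, D=e−e_prev≈0.156039; u=3/2·0.050523+2·(-1.115929)+5/4·0.156039≈-1.961024; next y=7/10·(-2.050523)+1/4·(-1.961024)≈-1.925622
n=13: y≈-1.925622, sp=-2, e=sp−y≈-0.074378; I≈-1.190307, D=e−e_prev≈-0.124901; u=3/2·(-0.074378)+2·(-1.190307)+5/4·(-0.124901)≈-2.648306; next y=7/10·(-1.925622)+1/4·(-2.648306)≈-2.010012

0 -1 -4.750 0.000
1 -1 0.141 -1.188
2 2 11.422 -0.796
3 -2 -19.945 2.298
4 -2 7.286 -3.377
5 -2 -10.519 -0.543
6 -2 1.828 -3.010
7 -2 -5.696 -1.650
8 -2 -0.284 -2.579
9 -2 -3.625 -1.876
10 -2 -1.363 -2.220
11 -2 -2.898 -1.894
12 -2 -1.961 -2.051
13 -2 -2.648 -1.926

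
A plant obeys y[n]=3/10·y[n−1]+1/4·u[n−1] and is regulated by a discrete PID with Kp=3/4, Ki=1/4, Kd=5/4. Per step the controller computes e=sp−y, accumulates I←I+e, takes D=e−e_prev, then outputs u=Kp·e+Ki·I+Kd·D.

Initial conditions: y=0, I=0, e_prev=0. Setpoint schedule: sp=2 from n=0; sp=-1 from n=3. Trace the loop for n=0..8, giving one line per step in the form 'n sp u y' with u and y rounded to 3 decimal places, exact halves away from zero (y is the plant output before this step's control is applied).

0 2 4.500 0.000
1 2 -0.031 1.125
2 2 3.383 0.330
3 -1 -5.327 0.945
4 -1 3.190 -1.048
5 -1 -2.735 0.483
6 -1 1.108 -0.539
7 -1 -1.757 0.115
8 -1 -0.048 -0.405

(exact arithmetic carried between steps; '≈' marks a value shown rounded to 6 d.p. or computed from one; I and e_prev carry over from the previous line; the table rounds u and y to 3 d.p., halves away from zero)
n=0: y=0, sp=2, e=sp−y=2; I=2, D=e−e_prev=2; u=3/4·2+1/4·2+5/4·2=4.5; next y=3/10·0+1/4·4.5=1.125
n=1: y=1.125, sp=2, e=sp−y=0.875; I=2.875, D=e−e_prev=-1.125; u=3/4·0.875+1/4·2.875+5/4·(-1.125)=-0.03125; next y=3/10·1.125+1/4·(-0.03125)≈0.329688
n=2: y≈0.329688, sp=2, e=sp−y≈1.670313; I≈4.545313, D=e−e_prev≈0.795313; u=3/4·1.670313+1/4·4.545313+5/4·0.795313≈3.383203; next y=3/10·0.329688+1/4·3.383203≈0.944707
n=3: y≈0.944707, sp=-1, e=sp−y≈-1.944707; I≈2.600605, D=e−e_prev≈-3.615020; u=3/4·(-1.944707)+1/4·2.600605+5/4·(-3.615020)≈-5.327153; next y=3/10·0.944707+1/4·(-5.327153)≈-1.048376
n=4: y≈-1.048376, sp=-1, e=sp−y≈0.048376; I≈2.648982, D=e−e_prev≈1.993083; u=3/4·0.048376+1/4·2.648982+5/4·1.993083≈3.189882; next y=3/10·(-1.048376)+1/4·3.189882≈0.482958
n=5: y≈0.482958, sp=-1, e=sp−y≈-1.482958; I≈1.166024, D=e−e_prev≈-1.531334; u=3/4·(-1.482958)+1/4·1.166024+5/4·(-1.531334)≈-2.734879; next y=3/10·0.482958+1/4·(-2.734879)≈-0.538833
n=6: y≈-0.538833, sp=-1, e=sp−y≈-0.461167; I≈0.704857, D=e−e_prev≈1.021790; u=3/4·(-0.461167)+1/4·0.704857+5/4·1.021790≈1.107576; next y=3/10·(-0.538833)+1/4·1.107576≈0.115244
n=7: y≈0.115244, sp=-1, e=sp−y≈-1.115244; I≈-0.410388, D=e−e_prev≈-0.654077; u=3/4·(-1.115244)+1/4·(-0.410388)+5/4·(-0.654077)≈-1.756626; next y=3/10·0.115244+1/4·(-1.756626)≈-0.404583
n=8: y≈-0.404583, sp=-1, e=sp−y≈-0.595417; I≈-1.005804, D=e−e_prev≈0.519828; u=3/4·(-0.595417)+1/4·(-1.005804)+5/4·0.519828≈-0.048229; next y=3/10·(-0.404583)+1/4·(-0.048229)≈-0.133432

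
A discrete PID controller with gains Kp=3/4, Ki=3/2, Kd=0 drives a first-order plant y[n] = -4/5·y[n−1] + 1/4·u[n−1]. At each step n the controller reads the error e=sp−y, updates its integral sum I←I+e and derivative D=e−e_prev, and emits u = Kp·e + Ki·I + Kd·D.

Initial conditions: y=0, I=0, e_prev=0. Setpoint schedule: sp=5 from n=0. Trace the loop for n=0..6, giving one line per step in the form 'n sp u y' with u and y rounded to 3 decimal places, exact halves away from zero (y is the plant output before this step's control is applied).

0 5 11.250 0.000
1 5 12.422 2.813
2 5 20.106 0.855
3 5 18.478 4.342
4 5 26.657 1.146
5 5 22.084 5.748
6 5 31.818 0.923

(exact arithmetic carried between steps; '≈' marks a value shown rounded to 6 d.p. or computed from one; I and e_prev carry over from the previous line; the table rounds u and y to 3 d.p., halves away from zero)
n=0: y=0, sp=5, e=sp−y=5; I=5, D=e−e_prev=5; u=3/4·5+3/2·5+0·5=11.25; next y=-4/5·0+1/4·11.25=2.8125
n=1: y=2.8125, sp=5, e=sp−y=2.1875; I=7.1875, D=e−e_prev=-2.8125; u=3/4·2.1875+3/2·7.1875+0·(-2.8125)=12.421875; next y=-4/5·2.8125+1/4·12.421875≈0.855469
n=2: y≈0.855469, sp=5, e=sp−y≈4.144531; I≈11.332031, D=e−e_prev≈1.957031; u=3/4·4.144531+3/2·11.332031+0·1.957031≈20.106445; next y=-4/5·0.855469+1/4·20.106445≈4.342236
n=3: y≈4.342236, sp=5, e=sp−y≈0.657764; I≈11.989795, D=e−e_prev≈-3.486768; u=3/4·0.657764+3/2·11.989795+0·(-3.486768)≈18.478015; next y=-4/5·4.342236+1/4·18.478015≈1.145715
n=4: y≈1.145715, sp=5, e=sp−y≈3.854285; I≈15.844080, D=e−e_prev≈3.196522; u=3/4·3.854285+3/2·15.844080+0·3.196522≈26.656834; next y=-4/5·1.145715+1/4·26.656834≈5.747637
n=5: y≈5.747637, sp=5, e=sp−y≈-0.747637; I≈15.096443, D=e−e_prev≈-4.601922; u=3/4·(-0.747637)+3/2·15.096443+0·(-4.601922)≈22.083938; next y=-4/5·5.747637+1/4·22.083938≈0.922875
n=6: y≈0.922875, sp=5, e=sp−y≈4.077125; I≈19.173568, D=e−e_prev≈4.824762; u=3/4·4.077125+3/2·19.173568+0·4.824762≈31.818196; next y=-4/5·0.922875+1/4·31.818196≈7.216249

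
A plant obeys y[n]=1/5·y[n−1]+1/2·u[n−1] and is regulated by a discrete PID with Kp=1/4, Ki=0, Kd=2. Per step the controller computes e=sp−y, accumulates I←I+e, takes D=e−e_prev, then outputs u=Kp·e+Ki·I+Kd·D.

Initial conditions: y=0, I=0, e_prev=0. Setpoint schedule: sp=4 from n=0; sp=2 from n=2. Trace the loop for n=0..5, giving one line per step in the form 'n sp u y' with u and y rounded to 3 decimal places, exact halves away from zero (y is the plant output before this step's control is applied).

0 4 9.000 0.000
1 4 -9.125 4.500
2 2 13.741 -3.663
3 2 -20.635 6.138
4 2 33.228 -9.090
5 2 -50.971 14.796

(exact arithmetic carried between steps; '≈' marks a value shown rounded to 6 d.p. or computed from one; I and e_prev carry over from the previous line; the table rounds u and y to 3 d.p., halves away from zero)
n=0: y=0, sp=4, e=sp−y=4; I=4, D=e−e_prev=4; u=1/4·4+0·4+2·4=9; next y=1/5·0+1/2·9=4.5
n=1: y=4.5, sp=4, e=sp−y=-0.5; I=3.5, D=e−e_prev=-4.5; u=1/4·(-0.5)+0·3.5+2·(-4.5)=-9.125; next y=1/5·4.5+1/2·(-9.125)=-3.6625
n=2: y=-3.6625, sp=2, e=sp−y=5.6625; I=9.1625, D=e−e_prev=6.1625; u=1/4·5.6625+0·9.1625+2·6.1625=13.740625; next y=1/5·(-3.6625)+1/2·13.740625≈6.137813
n=3: y≈6.137813, sp=2, e=sp−y≈-4.137813; I≈5.024688, D=e−e_prev≈-9.800313; u=1/4·(-4.137813)+0·5.024688+2·(-9.800313)≈-20.635078; next y=1/5·6.137813+1/2·(-20.635078)≈-9.089977
n=4: y≈-9.089977, sp=2, e=sp−y≈11.089977; I≈16.114664, D=e−e_prev≈15.227789; u=1/4·11.089977+0·16.114664+2·15.227789≈33.228072; next y=1/5·(-9.089977)+1/2·33.228072≈14.796041
n=5: y≈14.796041, sp=2, e=sp−y≈-12.796041; I≈3.318623, D=e−e_prev≈-23.886017; u=1/4·(-12.796041)+0·3.318623+2·(-23.886017)≈-50.971045; next y=1/5·14.796041+1/2·(-50.971045)≈-22.526314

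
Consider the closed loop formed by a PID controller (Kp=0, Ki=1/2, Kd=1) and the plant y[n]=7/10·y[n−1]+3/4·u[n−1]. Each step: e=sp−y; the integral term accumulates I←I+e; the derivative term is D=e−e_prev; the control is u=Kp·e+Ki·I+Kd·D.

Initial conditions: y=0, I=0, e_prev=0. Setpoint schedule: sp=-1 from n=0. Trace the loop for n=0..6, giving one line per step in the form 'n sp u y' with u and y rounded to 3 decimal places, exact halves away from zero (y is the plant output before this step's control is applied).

(exact arithmetic carried between steps; '≈' marks a value shown rounded to 6 d.p. or computed from one; I and e_prev carry over from the previous line; the table rounds u and y to 3 d.p., halves away from zero)
n=0: y=0, sp=-1, e=sp−y=-1; I=-1, D=e−e_prev=-1; u=0·(-1)+1/2·(-1)+1·(-1)=-1.5; next y=7/10·0+3/4·(-1.5)=-1.125
n=1: y=-1.125, sp=-1, e=sp−y=0.125; I=-0.875, D=e−e_prev=1.125; u=0·0.125+1/2·(-0.875)+1·1.125=0.6875; next y=7/10·(-1.125)+3/4·0.6875=-0.271875
n=2: y=-0.271875, sp=-1, e=sp−y=-0.728125; I=-1.603125, D=e−e_prev=-0.853125; u=0·(-0.728125)+1/2·(-1.603125)+1·(-0.853125)≈-1.654688; next y=7/10·(-0.271875)+3/4·(-1.654688)≈-1.431328
n=3: y≈-1.431328, sp=-1, e=sp−y≈0.431328; I≈-1.171797, D=e−e_prev≈1.159453; u=0·0.431328+1/2·(-1.171797)+1·1.159453≈0.573555; next y=7/10·(-1.431328)+3/4·0.573555≈-0.571764
n=4: y≈-0.571764, sp=-1, e=sp−y≈-0.428236; I≈-1.600033, D=e−e_prev≈-0.859564; u=0·(-0.428236)+1/2·(-1.600033)+1·(-0.859564)≈-1.659581; next y=7/10·(-0.571764)+3/4·(-1.659581)≈-1.644920
n=5: y≈-1.644920, sp=-1, e=sp−y≈0.644920; I≈-0.955113, D=e−e_prev≈1.073157; u=0·0.644920+1/2·(-0.955113)+1·1.073157≈0.595600; next y=7/10·(-1.644920)+3/4·0.595600≈-0.704744
n=6: y≈-0.704744, sp=-1, e=sp−y≈-0.295256; I≈-1.250369, D=e−e_prev≈-0.940176; u=0·(-0.295256)+1/2·(-1.250369)+1·(-0.940176)≈-1.565361; next y=7/10·(-0.704744)+3/4·(-1.565361)≈-1.667341

0 -1 -1.500 0.000
1 -1 0.688 -1.125
2 -1 -1.655 -0.272
3 -1 0.574 -1.431
4 -1 -1.660 -0.572
5 -1 0.596 -1.645
6 -1 -1.565 -0.705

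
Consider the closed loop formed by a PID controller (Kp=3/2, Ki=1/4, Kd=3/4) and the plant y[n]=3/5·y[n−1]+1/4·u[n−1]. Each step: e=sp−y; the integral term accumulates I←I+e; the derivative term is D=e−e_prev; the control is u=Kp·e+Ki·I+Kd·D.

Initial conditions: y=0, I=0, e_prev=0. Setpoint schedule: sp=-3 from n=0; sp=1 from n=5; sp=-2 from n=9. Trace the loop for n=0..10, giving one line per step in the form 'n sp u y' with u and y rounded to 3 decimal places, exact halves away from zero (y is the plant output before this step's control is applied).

(exact arithmetic carried between steps; '≈' marks a value shown rounded to 6 d.p. or computed from one; I and e_prev carry over from the previous line; the table rounds u and y to 3 d.p., halves away from zero)
n=0: y=0, sp=-3, e=sp−y=-3; I=-3, D=e−e_prev=-3; u=3/2·(-3)+1/4·(-3)+3/4·(-3)=-7.5; next y=3/5·0+1/4·(-7.5)=-1.875
n=1: y=-1.875, sp=-3, e=sp−y=-1.125; I=-4.125, D=e−e_prev=1.875; u=3/2·(-1.125)+1/4·(-4.125)+3/4·1.875=-1.3125; next y=3/5·(-1.875)+1/4·(-1.3125)=-1.453125
n=2: y=-1.453125, sp=-3, e=sp−y=-1.546875; I=-5.671875, D=e−e_prev=-0.421875; u=3/2·(-1.546875)+1/4·(-5.671875)+3/4·(-0.421875)≈-4.054688; next y=3/5·(-1.453125)+1/4·(-4.054688)≈-1.885547
n=3: y≈-1.885547, sp=-3, e=sp−y≈-1.114453; I≈-6.786328, D=e−e_prev≈0.432422; u=3/2·(-1.114453)+1/4·(-6.786328)+3/4·0.432422≈-3.043945; next y=3/5·(-1.885547)+1/4·(-3.043945)≈-1.892314
n=4: y≈-1.892314, sp=-3, e=sp−y≈-1.107686; I≈-7.894014, D=e−e_prev≈0.006768; u=3/2·(-1.107686)+1/4·(-7.894014)+3/4·0.006768≈-3.629956; next y=3/5·(-1.892314)+1/4·(-3.629956)≈-2.042878
n=5: y≈-2.042878, sp=1, e=sp−y≈3.042878; I≈-4.851136, D=e−e_prev≈4.150563; u=3/2·3.042878+1/4·(-4.851136)+3/4·4.150563≈6.464455; next y=3/5·(-2.042878)+1/4·6.464455≈0.390387
n=6: y≈0.390387, sp=1, e=sp−y≈0.609613; I≈-4.241523, D=e−e_prev≈-2.433265; u=3/2·0.609613+1/4·(-4.241523)+3/4·(-2.433265)≈-1.970910; next y=3/5·0.390387+1/4·(-1.970910)≈-0.258495
n=7: y≈-0.258495, sp=1, e=sp−y≈1.258495; I≈-2.983028, D=e−e_prev≈0.648882; u=3/2·1.258495+1/4·(-2.983028)+3/4·0.648882≈1.628648; next y=3/5·(-0.258495)+1/4·1.628648≈0.252065
n=8: y≈0.252065, sp=1, e=sp−y≈0.747935; I≈-2.235093, D=e−e_prev≈-0.510560; u=3/2·0.747935+1/4·(-2.235093)+3/4·(-0.510560)≈0.180210; next y=3/5·0.252065+1/4·0.180210≈0.196291
n=9: y≈0.196291, sp=-2, e=sp−y≈-2.196291; I≈-4.431384, D=e−e_prev≈-2.944227; u=3/2·(-2.196291)+1/4·(-4.431384)+3/4·(-2.944227)≈-6.610453; next y=3/5·0.196291+1/4·(-6.610453)≈-1.534838
n=10: y≈-1.534838, sp=-2, e=sp−y≈-0.465162; I≈-4.896545, D=e−e_prev≈1.731130; u=3/2·(-0.465162)+1/4·(-4.896545)+3/4·1.731130≈-0.623531; next y=3/5·(-1.534838)+1/4·(-0.623531)≈-1.076786

0 -3 -7.500 0.000
1 -3 -1.313 -1.875
2 -3 -4.055 -1.453
3 -3 -3.044 -1.886
4 -3 -3.630 -1.892
5 1 6.464 -2.043
6 1 -1.971 0.390
7 1 1.629 -0.258
8 1 0.180 0.252
9 -2 -6.610 0.196
10 -2 -0.624 -1.535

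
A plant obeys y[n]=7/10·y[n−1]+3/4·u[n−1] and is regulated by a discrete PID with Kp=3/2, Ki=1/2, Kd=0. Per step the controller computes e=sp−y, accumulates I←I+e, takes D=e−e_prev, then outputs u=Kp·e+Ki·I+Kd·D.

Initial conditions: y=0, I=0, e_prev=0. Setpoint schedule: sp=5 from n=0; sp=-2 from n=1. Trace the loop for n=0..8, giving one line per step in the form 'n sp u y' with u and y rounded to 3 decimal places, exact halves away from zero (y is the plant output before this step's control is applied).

0 5 10.000 0.000
1 -2 -16.500 7.500
2 -2 8.000 -7.125
3 -2 -5.713 1.013
4 -2 1.958 -3.576
5 -2 -2.336 -1.035
6 -2 0.065 -2.477
7 -2 -1.280 -1.685
8 -2 -0.529 -2.140

(exact arithmetic carried between steps; '≈' marks a value shown rounded to 6 d.p. or computed from one; I and e_prev carry over from the previous line; the table rounds u and y to 3 d.p., halves away from zero)
n=0: y=0, sp=5, e=sp−y=5; I=5, D=e−e_prev=5; u=3/2·5+1/2·5+0·5=10; next y=7/10·0+3/4·10=7.5
n=1: y=7.5, sp=-2, e=sp−y=-9.5; I=-4.5, D=e−e_prev=-14.5; u=3/2·(-9.5)+1/2·(-4.5)+0·(-14.5)=-16.5; next y=7/10·7.5+3/4·(-16.5)=-7.125
n=2: y=-7.125, sp=-2, e=sp−y=5.125; I=0.625, D=e−e_prev=14.625; u=3/2·5.125+1/2·0.625+0·14.625=8; next y=7/10·(-7.125)+3/4·8=1.0125
n=3: y=1.0125, sp=-2, e=sp−y=-3.0125; I=-2.3875, D=e−e_prev=-8.1375; u=3/2·(-3.0125)+1/2·(-2.3875)+0·(-8.1375)=-5.7125; next y=7/10·1.0125+3/4·(-5.7125)=-3.575625
n=4: y=-3.575625, sp=-2, e=sp−y=1.575625; I=-0.811875, D=e−e_prev=4.588125; u=3/2·1.575625+1/2·(-0.811875)+0·4.588125=1.9575; next y=7/10·(-3.575625)+3/4·1.9575≈-1.034813
n=5: y≈-1.034813, sp=-2, e=sp−y≈-0.965188; I≈-1.777063, D=e−e_prev≈-2.540813; u=3/2·(-0.965188)+1/2·(-1.777063)+0·(-2.540813)≈-2.336313; next y=7/10·(-1.034813)+3/4·(-2.336313)≈-2.476603
n=6: y≈-2.476603, sp=-2, e=sp−y≈0.476603; I≈-1.300459, D=e−e_prev≈1.441791; u=3/2·0.476603+1/2·(-1.300459)+0·1.441791≈0.064675; next y=7/10·(-2.476603)+3/4·0.064675≈-1.685116
n=7: y≈-1.685116, sp=-2, e=sp−y≈-0.314884; I≈-1.615343, D=e−e_prev≈-0.791487; u=3/2·(-0.314884)+1/2·(-1.615343)+0·(-0.791487)≈-1.279998; next y=7/10·(-1.685116)+3/4·(-1.279998)≈-2.139580
n=8: y≈-2.139580, sp=-2, e=sp−y≈0.139580; I≈-1.475764, D=e−e_prev≈0.454464; u=3/2·0.139580+1/2·(-1.475764)+0·0.454464≈-0.528513; next y=7/10·(-2.139580)+3/4·(-0.528513)≈-1.894090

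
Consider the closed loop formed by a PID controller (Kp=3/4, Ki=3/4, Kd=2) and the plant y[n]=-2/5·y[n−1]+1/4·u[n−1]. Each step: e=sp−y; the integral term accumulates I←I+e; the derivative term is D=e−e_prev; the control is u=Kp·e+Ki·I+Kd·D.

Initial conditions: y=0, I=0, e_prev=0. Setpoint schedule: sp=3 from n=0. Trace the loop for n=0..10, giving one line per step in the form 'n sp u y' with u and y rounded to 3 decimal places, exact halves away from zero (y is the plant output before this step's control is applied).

(exact arithmetic carried between steps; '≈' marks a value shown rounded to 6 d.p. or computed from one; I and e_prev carry over from the previous line; the table rounds u and y to 3 d.p., halves away from zero)
n=0: y=0, sp=3, e=sp−y=3; I=3, D=e−e_prev=3; u=3/4·3+3/4·3+2·3=10.5; next y=-2/5·0+1/4·10.5=2.625
n=1: y=2.625, sp=3, e=sp−y=0.375; I=3.375, D=e−e_prev=-2.625; u=3/4·0.375+3/4·3.375+2·(-2.625)=-2.4375; next y=-2/5·2.625+1/4·(-2.4375)=-1.659375
n=2: y=-1.659375, sp=3, e=sp−y=4.659375; I=8.034375, D=e−e_prev=4.284375; u=3/4·4.659375+3/4·8.034375+2·4.284375≈18.089063; next y=-2/5·(-1.659375)+1/4·18.089063≈5.186016
n=3: y≈5.186016, sp=3, e=sp−y≈-2.186016; I≈5.848359, D=e−e_prev≈-6.845391; u=3/4·(-2.186016)+3/4·5.848359+2·(-6.845391)≈-10.944023; next y=-2/5·5.186016+1/4·(-10.944023)≈-4.810412
n=4: y≈-4.810412, sp=3, e=sp−y≈7.810412; I≈13.658771, D=e−e_prev≈9.996428; u=3/4·7.810412+3/4·13.658771+2·9.996428≈36.094743; next y=-2/5·(-4.810412)+1/4·36.094743≈10.947851
n=5: y≈10.947851, sp=3, e=sp−y≈-7.947851; I≈5.710921, D=e−e_prev≈-15.758263; u=3/4·(-7.947851)+3/4·5.710921+2·(-15.758263)≈-33.194223; next y=-2/5·10.947851+1/4·(-33.194223)≈-12.677696
n=6: y≈-12.677696, sp=3, e=sp−y≈15.677696; I≈21.388617, D=e−e_prev≈23.625547; u=3/4·15.677696+3/4·21.388617+2·23.625547≈75.050828; next y=-2/5·(-12.677696)+1/4·75.050828≈23.833785
n=7: y≈23.833785, sp=3, e=sp−y≈-20.833785; I≈0.554831, D=e−e_prev≈-36.511481; u=3/4·(-20.833785)+3/4·0.554831+2·(-36.511481)≈-88.232178; next y=-2/5·23.833785+1/4·(-88.232178)≈-31.591559
n=8: y≈-31.591559, sp=3, e=sp−y≈34.591559; I≈35.146390, D=e−e_prev≈55.425344; u=3/4·34.591559+3/4·35.146390+2·55.425344≈163.154149; next y=-2/5·(-31.591559)+1/4·163.154149≈53.425161
n=9: y≈53.425161, sp=3, e=sp−y≈-50.425161; I≈-15.278771, D=e−e_prev≈-85.016719; u=3/4·(-50.425161)+3/4·(-15.278771)+2·(-85.016719)≈-219.311387; next y=-2/5·53.425161+1/4·(-219.311387)≈-76.197911
n=10: y≈-76.197911, sp=3, e=sp−y≈79.197911; I≈63.919140, D=e−e_prev≈129.623072; u=3/4·79.197911+3/4·63.919140+2·129.623072≈366.583933; next y=-2/5·(-76.197911)+1/4·366.583933≈122.125148

0 3 10.500 0.000
1 3 -2.438 2.625
2 3 18.089 -1.659
3 3 -10.944 5.186
4 3 36.095 -4.810
5 3 -33.194 10.948
6 3 75.051 -12.678
7 3 -88.232 23.834
8 3 163.154 -31.592
9 3 -219.311 53.425
10 3 366.584 -76.198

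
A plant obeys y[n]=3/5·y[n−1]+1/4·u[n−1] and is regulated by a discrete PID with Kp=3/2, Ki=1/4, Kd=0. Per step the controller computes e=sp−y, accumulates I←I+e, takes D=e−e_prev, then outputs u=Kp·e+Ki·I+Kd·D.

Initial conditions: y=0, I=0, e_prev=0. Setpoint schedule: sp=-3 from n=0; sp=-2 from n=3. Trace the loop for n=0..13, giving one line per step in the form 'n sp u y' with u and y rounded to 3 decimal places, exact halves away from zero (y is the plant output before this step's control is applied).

0 -3 -5.250 0.000
1 -3 -3.703 -1.313
2 -3 -3.424 -1.713
3 -2 -1.697 -1.884
4 -2 -2.302 -1.555
5 -2 -2.495 -1.508
6 -2 -2.582 -1.529
7 -2 -2.640 -1.563
8 -2 -2.688 -1.598
9 -2 -2.731 -1.631
10 -2 -2.770 -1.661
11 -2 -2.806 -1.689
12 -2 -2.838 -1.715
13 -2 -2.868 -1.739

(exact arithmetic carried between steps; '≈' marks a value shown rounded to 6 d.p. or computed from one; I and e_prev carry over from the previous line; the table rounds u and y to 3 d.p., halves away from zero)
n=0: y=0, sp=-3, e=sp−y=-3; I=-3, D=e−e_prev=-3; u=3/2·(-3)+1/4·(-3)+0·(-3)=-5.25; next y=3/5·0+1/4·(-5.25)=-1.3125
n=1: y=-1.3125, sp=-3, e=sp−y=-1.6875; I=-4.6875, D=e−e_prev=1.3125; u=3/2·(-1.6875)+1/4·(-4.6875)+0·1.3125=-3.703125; next y=3/5·(-1.3125)+1/4·(-3.703125)≈-1.713281
n=2: y≈-1.713281, sp=-3, e=sp−y≈-1.286719; I≈-5.974219, D=e−e_prev≈0.400781; u=3/2·(-1.286719)+1/4·(-5.974219)+0·0.400781≈-3.423633; next y=3/5·(-1.713281)+1/4·(-3.423633)≈-1.883877
n=3: y≈-1.883877, sp=-2, e=sp−y≈-0.116123; I≈-6.090342, D=e−e_prev≈1.170596; u=3/2·(-0.116123)+1/4·(-6.090342)+0·1.170596≈-1.696770; next y=3/5·(-1.883877)+1/4·(-1.696770)≈-1.554519
n=4: y≈-1.554519, sp=-2, e=sp−y≈-0.445481; I≈-6.535823, D=e−e_prev≈-0.329358; u=3/2·(-0.445481)+1/4·(-6.535823)+0·(-0.329358)≈-2.302178; next y=3/5·(-1.554519)+1/4·(-2.302178)≈-1.508256
n=5: y≈-1.508256, sp=-2, e=sp−y≈-0.491744; I≈-7.027567, D=e−e_prev≈-0.046263; u=3/2·(-0.491744)+1/4·(-7.027567)+0·(-0.046263)≈-2.494508; next y=3/5·(-1.508256)+1/4·(-2.494508)≈-1.528580
n=6: y≈-1.528580, sp=-2, e=sp−y≈-0.471420; I≈-7.498987, D=e−e_prev≈0.020325; u=3/2·(-0.471420)+1/4·(-7.498987)+0·0.020325≈-2.581876; next y=3/5·(-1.528580)+1/4·(-2.581876)≈-1.562617
n=7: y≈-1.562617, sp=-2, e=sp−y≈-0.437383; I≈-7.936370, D=e−e_prev≈0.034037; u=3/2·(-0.437383)+1/4·(-7.936370)+0·0.034037≈-2.640166; next y=3/5·(-1.562617)+1/4·(-2.640166)≈-1.597612
n=8: y≈-1.597612, sp=-2, e=sp−y≈-0.402388; I≈-8.338758, D=e−e_prev≈0.034995; u=3/2·(-0.402388)+1/4·(-8.338758)+0·0.034995≈-2.688271; next y=3/5·(-1.597612)+1/4·(-2.688271)≈-1.630635
n=9: y≈-1.630635, sp=-2, e=sp−y≈-0.369365; I≈-8.708123, D=e−e_prev≈0.033023; u=3/2·(-0.369365)+1/4·(-8.708123)+0·0.033023≈-2.731078; next y=3/5·(-1.630635)+1/4·(-2.731078)≈-1.661151
n=10: y≈-1.661151, sp=-2, e=sp−y≈-0.338849; I≈-9.046972, D=e−e_prev≈0.030515; u=3/2·(-0.338849)+1/4·(-9.046972)+0·0.030515≈-2.770017; next y=3/5·(-1.661151)+1/4·(-2.770017)≈-1.689195
n=11: y≈-1.689195, sp=-2, e=sp−y≈-0.310805; I≈-9.357777, D=e−e_prev≈0.028044; u=3/2·(-0.310805)+1/4·(-9.357777)+0·0.028044≈-2.805652; next y=3/5·(-1.689195)+1/4·(-2.805652)≈-1.714930
n=12: y≈-1.714930, sp=-2, e=sp−y≈-0.285070; I≈-9.642848, D=e−e_prev≈0.025735; u=3/2·(-0.285070)+1/4·(-9.642848)+0·0.025735≈-2.838317; next y=3/5·(-1.714930)+1/4·(-2.838317)≈-1.738537
n=13: y≈-1.738537, sp=-2, e=sp−y≈-0.261463; I≈-9.904310, D=e−e_prev≈0.023607; u=3/2·(-0.261463)+1/4·(-9.904310)+0·0.023607≈-2.868272; next y=3/5·(-1.738537)+1/4·(-2.868272)≈-1.760190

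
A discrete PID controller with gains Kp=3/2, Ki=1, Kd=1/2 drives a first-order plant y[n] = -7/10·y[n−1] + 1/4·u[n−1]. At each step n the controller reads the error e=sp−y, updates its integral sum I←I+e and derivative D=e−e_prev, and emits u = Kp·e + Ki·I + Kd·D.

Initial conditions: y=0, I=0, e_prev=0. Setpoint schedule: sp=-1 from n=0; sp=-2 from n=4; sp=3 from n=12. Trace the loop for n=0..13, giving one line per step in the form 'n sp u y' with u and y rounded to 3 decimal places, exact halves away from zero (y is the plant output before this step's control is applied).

0 -1 -3.000 0.000
1 -1 -1.250 -0.750
2 -1 -4.763 0.213
3 -1 -0.838 -1.339
4 -2 -10.477 0.728
5 -2 -0.101 -3.129
6 -2 -16.782 2.165
7 -2 5.328 -5.711
8 -2 -28.021 5.330
9 -2 18.367 -10.736
10 -2 -49.459 12.107
11 -2 46.696 -20.840
12 3 -77.242 26.262
13 3 112.413 -37.694

(exact arithmetic carried between steps; '≈' marks a value shown rounded to 6 d.p. or computed from one; I and e_prev carry over from the previous line; the table rounds u and y to 3 d.p., halves away from zero)
n=0: y=0, sp=-1, e=sp−y=-1; I=-1, D=e−e_prev=-1; u=3/2·(-1)+1·(-1)+1/2·(-1)=-3; next y=-7/10·0+1/4·(-3)=-0.75
n=1: y=-0.75, sp=-1, e=sp−y=-0.25; I=-1.25, D=e−e_prev=0.75; u=3/2·(-0.25)+1·(-1.25)+1/2·0.75=-1.25; next y=-7/10·(-0.75)+1/4·(-1.25)=0.2125
n=2: y=0.2125, sp=-1, e=sp−y=-1.2125; I=-2.4625, D=e−e_prev=-0.9625; u=3/2·(-1.2125)+1·(-2.4625)+1/2·(-0.9625)=-4.7625; next y=-7/10·0.2125+1/4·(-4.7625)=-1.339375
n=3: y=-1.339375, sp=-1, e=sp−y=0.339375; I=-2.123125, D=e−e_prev=1.551875; u=3/2·0.339375+1·(-2.123125)+1/2·1.551875=-0.838125; next y=-7/10·(-1.339375)+1/4·(-0.838125)≈0.728031
n=4: y≈0.728031, sp=-2, e=sp−y≈-2.728031; I≈-4.851156, D=e−e_prev≈-3.067406; u=3/2·(-2.728031)+1·(-4.851156)+1/2·(-3.067406)≈-10.476906; next y=-7/10·0.728031+1/4·(-10.476906)≈-3.128848
n=5: y≈-3.128848, sp=-2, e=sp−y≈1.128848; I≈-3.722308, D=e−e_prev≈3.856880; u=3/2·1.128848+1·(-3.722308)+1/2·3.856880≈-0.100595; next y=-7/10·(-3.128848)+1/4·(-0.100595)≈2.165045
n=6: y≈2.165045, sp=-2, e=sp−y≈-4.165045; I≈-7.887353, D=e−e_prev≈-5.293894; u=3/2·(-4.165045)+1·(-7.887353)+1/2·(-5.293894)≈-16.781867; next y=-7/10·2.165045+1/4·(-16.781867)≈-5.710998
n=7: y≈-5.710998, sp=-2, e=sp−y≈3.710998; I≈-4.176355, D=e−e_prev≈7.876043; u=3/2·3.710998+1·(-4.176355)+1/2·7.876043≈5.328165; next y=-7/10·(-5.710998)+1/4·5.328165≈5.329740
n=8: y≈5.329740, sp=-2, e=sp−y≈-7.329740; I≈-11.506095, D=e−e_prev≈-11.040738; u=3/2·(-7.329740)+1·(-11.506095)+1/2·(-11.040738)≈-28.021074; next y=-7/10·5.329740+1/4·(-28.021074)≈-10.736086
n=9: y≈-10.736086, sp=-2, e=sp−y≈8.736086; I≈-2.770008, D=e−e_prev≈16.065827; u=3/2·8.736086+1·(-2.770008)+1/2·16.065827≈18.367035; next y=-7/10·(-10.736086)+1/4·18.367035≈12.107019
n=10: y≈12.107019, sp=-2, e=sp−y≈-14.107019; I≈-16.877027, D=e−e_prev≈-22.843106; u=3/2·(-14.107019)+1·(-16.877027)+1/2·(-22.843106)≈-49.459109; next y=-7/10·12.107019+1/4·(-49.459109)≈-20.839691
n=11: y≈-20.839691, sp=-2, e=sp−y≈18.839691; I≈1.962663, D=e−e_prev≈32.946710; u=3/2·18.839691+1·1.962663+1/2·32.946710≈46.695555; next y=-7/10·(-20.839691)+1/4·46.695555≈26.261672
n=12: y≈26.261672, sp=3, e=sp−y≈-23.261672; I≈-21.299009, D=e−e_prev≈-42.101363; u=3/2·(-23.261672)+1·(-21.299009)+1/2·(-42.101363)≈-77.242199; next y=-7/10·26.261672+1/4·(-77.242199)≈-37.693720
n=13: y≈-37.693720, sp=3, e=sp−y≈40.693720; I≈19.394711, D=e−e_prev≈63.955392; u=3/2·40.693720+1·19.394711+1/2·63.955392≈112.412988; next y=-7/10·(-37.693720)+1/4·112.412988≈54.488851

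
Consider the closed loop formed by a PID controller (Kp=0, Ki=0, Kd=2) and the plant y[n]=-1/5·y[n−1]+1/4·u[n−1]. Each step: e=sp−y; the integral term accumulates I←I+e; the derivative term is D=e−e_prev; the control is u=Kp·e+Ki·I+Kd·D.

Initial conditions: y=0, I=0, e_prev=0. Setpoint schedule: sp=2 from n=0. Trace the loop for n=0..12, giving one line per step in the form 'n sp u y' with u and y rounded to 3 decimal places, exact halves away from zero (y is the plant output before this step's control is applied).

0 2 4.000 0.000
1 2 -2.000 1.000
2 2 3.400 -0.700
3 2 -3.380 0.990
4 2 4.066 -1.043
5 2 -4.536 1.225
6 2 5.208 -1.379
7 2 -5.914 1.578
8 2 6.744 -1.794
9 2 -7.678 2.045
10 2 8.746 -2.328
11 2 -9.961 2.652
12 2 11.346 -3.021

(exact arithmetic carried between steps; '≈' marks a value shown rounded to 6 d.p. or computed from one; I and e_prev carry over from the previous line; the table rounds u and y to 3 d.p., halves away from zero)
n=0: y=0, sp=2, e=sp−y=2; I=2, D=e−e_prev=2; u=0·2+0·2+2·2=4; next y=-1/5·0+1/4·4=1
n=1: y=1, sp=2, e=sp−y=1; I=3, D=e−e_prev=-1; u=0·1+0·3+2·(-1)=-2; next y=-1/5·1+1/4·(-2)=-0.7
n=2: y=-0.7, sp=2, e=sp−y=2.7; I=5.7, D=e−e_prev=1.7; u=0·2.7+0·5.7+2·1.7=3.4; next y=-1/5·(-0.7)+1/4·3.4=0.99
n=3: y=0.99, sp=2, e=sp−y=1.01; I=6.71, D=e−e_prev=-1.69; u=0·1.01+0·6.71+2·(-1.69)=-3.38; next y=-1/5·0.99+1/4·(-3.38)=-1.043
n=4: y=-1.043, sp=2, e=sp−y=3.043; I=9.753, D=e−e_prev=2.033; u=0·3.043+0·9.753+2·2.033=4.066; next y=-1/5·(-1.043)+1/4·4.066=1.2251
n=5: y=1.2251, sp=2, e=sp−y=0.7749; I=10.5279, D=e−e_prev=-2.2681; u=0·0.7749+0·10.5279+2·(-2.2681)=-4.5362; next y=-1/5·1.2251+1/4·(-4.5362)=-1.37907
n=6: y=-1.37907, sp=2, e=sp−y=3.37907; I=13.90697, D=e−e_prev=2.60417; u=0·3.37907+0·13.90697+2·2.60417=5.20834; next y=-1/5·(-1.37907)+1/4·5.20834=1.577899
n=7: y=1.577899, sp=2, e=sp−y=0.422101; I=14.329071, D=e−e_prev=-2.956969; u=0·0.422101+0·14.329071+2·(-2.956969)=-5.913938; next y=-1/5·1.577899+1/4·(-5.913938)≈-1.794064
n=8: y≈-1.794064, sp=2, e=sp−y≈3.794064; I≈18.123135, D=e−e_prev≈3.371963; u=0·3.794064+0·18.123135+2·3.371963≈6.743927; next y=-1/5·(-1.794064)+1/4·6.743927≈2.044795
n=9: y≈2.044795, sp=2, e=sp−y≈-0.044795; I≈18.078341, D=e−e_prev≈-3.838859; u=0·(-0.044795)+0·18.078341+2·(-3.838859)≈-7.677718; next y=-1/5·2.044795+1/4·(-7.677718)≈-2.328388
n=10: y≈-2.328388, sp=2, e=sp−y≈4.328388; I≈22.406729, D=e−e_prev≈4.373183; u=0·4.328388+0·22.406729+2·4.373183≈8.746366; next y=-1/5·(-2.328388)+1/4·8.746366≈2.652269
n=11: y≈2.652269, sp=2, e=sp−y≈-0.652269; I≈21.754460, D=e−e_prev≈-4.980657; u=0·(-0.652269)+0·21.754460+2·(-4.980657)≈-9.961315; next y=-1/5·2.652269+1/4·(-9.961315)≈-3.020783
n=12: y≈-3.020783, sp=2, e=sp−y≈5.020783; I≈26.775243, D=e−e_prev≈5.673052; u=0·5.020783+0·26.775243+2·5.673052≈11.346103; next y=-1/5·(-3.020783)+1/4·11.346103≈3.440682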